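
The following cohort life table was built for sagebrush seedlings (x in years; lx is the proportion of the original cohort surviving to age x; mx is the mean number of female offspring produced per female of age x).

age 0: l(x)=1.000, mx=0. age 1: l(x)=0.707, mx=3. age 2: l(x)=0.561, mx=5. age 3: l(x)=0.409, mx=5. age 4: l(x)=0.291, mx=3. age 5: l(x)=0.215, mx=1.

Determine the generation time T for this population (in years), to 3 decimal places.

lx·mx: 0, 2.121, 2.805, 2.045, 0.873, 0.215 → R0 = 8.059
x·lx·mx: 0, 2.121, 5.61, 6.135, 3.492, 1.075 → Σ = 18.433
T = 18.433 / 8.059 = 2.287256… → 2.287

2.287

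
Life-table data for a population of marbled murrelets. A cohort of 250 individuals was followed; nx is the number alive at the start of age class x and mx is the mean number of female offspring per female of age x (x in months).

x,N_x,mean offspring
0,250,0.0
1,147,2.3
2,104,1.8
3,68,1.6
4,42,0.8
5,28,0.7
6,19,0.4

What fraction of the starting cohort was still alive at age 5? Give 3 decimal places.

l_5 = n_5/n_0 = 28/250 = 0.112 → 0.112

0.112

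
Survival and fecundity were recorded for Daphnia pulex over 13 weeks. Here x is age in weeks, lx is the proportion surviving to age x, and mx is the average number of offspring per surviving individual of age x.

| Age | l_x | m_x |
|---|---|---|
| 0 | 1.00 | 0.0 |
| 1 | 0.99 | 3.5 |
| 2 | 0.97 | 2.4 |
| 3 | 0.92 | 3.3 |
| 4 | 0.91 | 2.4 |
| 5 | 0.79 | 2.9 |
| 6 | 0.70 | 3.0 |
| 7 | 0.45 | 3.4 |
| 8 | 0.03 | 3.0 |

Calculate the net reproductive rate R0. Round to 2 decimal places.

17.02

lx·mx by age: 0, 3.465, 2.328, 3.036, 2.184, 2.291, 2.1, 1.53, 0.09
R0 = Σ lx·mx = 17.024 → 17.02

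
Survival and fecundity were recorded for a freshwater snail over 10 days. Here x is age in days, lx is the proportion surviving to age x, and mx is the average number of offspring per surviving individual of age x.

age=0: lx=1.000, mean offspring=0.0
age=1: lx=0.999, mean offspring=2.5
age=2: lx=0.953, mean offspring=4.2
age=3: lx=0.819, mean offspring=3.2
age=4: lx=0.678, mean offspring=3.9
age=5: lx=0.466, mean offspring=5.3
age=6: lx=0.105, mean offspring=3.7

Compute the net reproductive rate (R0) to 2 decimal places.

14.62

lx·mx by age: 0, 2.4975, 4.0026, 2.6208, 2.6442, 2.4698, 0.3885
R0 = Σ lx·mx = 14.6234 → 14.62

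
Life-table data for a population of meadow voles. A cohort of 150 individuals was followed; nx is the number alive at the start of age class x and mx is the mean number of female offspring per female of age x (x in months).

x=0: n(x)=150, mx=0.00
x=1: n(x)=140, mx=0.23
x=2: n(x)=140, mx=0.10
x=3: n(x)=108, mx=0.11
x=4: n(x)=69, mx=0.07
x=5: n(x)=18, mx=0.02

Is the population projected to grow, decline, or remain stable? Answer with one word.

declining

lx = nx/n0 = nx/150: 1, 0.93333…, 0.93333…, 0.72, 0.46, 0.12
R0 = Σ lx·mx = 0 + 0.214667… + 0.093333… + 0.0792 + 0.0322 + 0.0024 = 0.4218…
R0 < 1, so the population is declining.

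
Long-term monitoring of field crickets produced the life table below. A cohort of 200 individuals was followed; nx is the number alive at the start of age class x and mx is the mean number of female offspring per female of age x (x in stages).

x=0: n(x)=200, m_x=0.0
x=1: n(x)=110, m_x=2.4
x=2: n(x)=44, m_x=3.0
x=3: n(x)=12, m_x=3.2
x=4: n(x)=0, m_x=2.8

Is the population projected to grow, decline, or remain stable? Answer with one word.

growing

lx = nx/n0 = nx/200: 1, 0.55, 0.22, 0.06, 0
R0 = Σ lx·mx = 0 + 1.32 + 0.66 + 0.192 + 0 = 2.172
R0 > 1, so the population is growing.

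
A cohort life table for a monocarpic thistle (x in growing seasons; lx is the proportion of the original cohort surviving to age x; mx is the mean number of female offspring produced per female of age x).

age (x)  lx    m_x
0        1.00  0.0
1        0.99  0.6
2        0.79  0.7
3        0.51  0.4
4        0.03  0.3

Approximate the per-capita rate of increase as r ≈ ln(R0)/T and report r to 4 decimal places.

0.1781

R0 = Σ lx·mx = 0 + 0.594 + 0.553 + 0.204 + 0.009 = 1.36
Σ x·lx·mx = 2.348; T = 2.348/1.36 = 1.72647…
r ≈ ln(R0)/T = ln(1.36)/1.72647… = 0.1781… → 0.1781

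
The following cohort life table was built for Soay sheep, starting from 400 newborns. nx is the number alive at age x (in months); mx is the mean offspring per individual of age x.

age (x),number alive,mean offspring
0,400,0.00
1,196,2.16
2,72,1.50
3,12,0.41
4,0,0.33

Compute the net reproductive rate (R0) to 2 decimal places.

1.34

lx = nx/n0 = nx/400: 1, 0.49, 0.18, 0.03, 0
lx·mx by age: 0, 1.0584, 0.27, 0.0123, 0
R0 = Σ lx·mx = 1.3407 → 1.34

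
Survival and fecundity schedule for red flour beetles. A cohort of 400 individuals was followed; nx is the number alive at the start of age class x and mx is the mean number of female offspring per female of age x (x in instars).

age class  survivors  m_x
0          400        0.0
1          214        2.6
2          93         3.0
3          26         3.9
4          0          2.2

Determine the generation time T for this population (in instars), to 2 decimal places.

lx = nx/n0 = nx/400: 1, 0.535, 0.2325, 0.065, 0
lx·mx: 0, 1.391, 0.6975, 0.2535, 0 → R0 = 2.342
x·lx·mx: 0, 1.391, 1.395, 0.7605, 0 → Σ = 3.5465
T = 3.5465 / 2.342 = 1.514304… → 1.51

1.51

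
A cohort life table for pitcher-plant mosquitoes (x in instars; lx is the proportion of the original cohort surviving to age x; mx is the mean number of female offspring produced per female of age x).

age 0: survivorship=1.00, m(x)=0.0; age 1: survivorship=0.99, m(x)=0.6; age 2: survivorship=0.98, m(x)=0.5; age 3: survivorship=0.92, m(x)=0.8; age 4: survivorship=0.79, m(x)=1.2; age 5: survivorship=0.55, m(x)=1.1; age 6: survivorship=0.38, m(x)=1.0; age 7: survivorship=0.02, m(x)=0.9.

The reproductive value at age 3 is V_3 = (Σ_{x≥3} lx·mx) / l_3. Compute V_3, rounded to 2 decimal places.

2.92

lx·mx for x ≥ 3: 0.736, 0.948, 0.605, 0.38, 0.018 → sum = 2.687
V_3 = 2.687 / l_3 = 2.687 / 0.92 = 2.920652… → 2.92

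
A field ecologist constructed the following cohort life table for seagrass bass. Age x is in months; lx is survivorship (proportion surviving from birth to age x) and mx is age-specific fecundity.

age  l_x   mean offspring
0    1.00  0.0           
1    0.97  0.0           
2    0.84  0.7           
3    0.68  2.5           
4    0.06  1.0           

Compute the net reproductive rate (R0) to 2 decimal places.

2.35

lx·mx by age: 0, 0, 0.588, 1.7, 0.06
R0 = Σ lx·mx = 2.348 → 2.35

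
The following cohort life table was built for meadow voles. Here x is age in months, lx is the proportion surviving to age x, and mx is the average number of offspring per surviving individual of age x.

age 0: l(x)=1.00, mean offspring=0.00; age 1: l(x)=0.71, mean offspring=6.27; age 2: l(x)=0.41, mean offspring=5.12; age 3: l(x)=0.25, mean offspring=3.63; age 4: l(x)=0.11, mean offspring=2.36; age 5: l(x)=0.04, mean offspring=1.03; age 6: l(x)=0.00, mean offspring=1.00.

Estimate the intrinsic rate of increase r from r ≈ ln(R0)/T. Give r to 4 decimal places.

R0 = Σ lx·mx = 0 + 4.4517 + 2.0992 + 0.9075 + 0.2596 + 0.0412 + 0 = 7.7592
Σ x·lx·mx = 12.617; T = 12.617/7.7592 = 1.62607…
r ≈ ln(R0)/T = ln(7.7592)/1.62607… = 1.260019… → 1.2600

1.2600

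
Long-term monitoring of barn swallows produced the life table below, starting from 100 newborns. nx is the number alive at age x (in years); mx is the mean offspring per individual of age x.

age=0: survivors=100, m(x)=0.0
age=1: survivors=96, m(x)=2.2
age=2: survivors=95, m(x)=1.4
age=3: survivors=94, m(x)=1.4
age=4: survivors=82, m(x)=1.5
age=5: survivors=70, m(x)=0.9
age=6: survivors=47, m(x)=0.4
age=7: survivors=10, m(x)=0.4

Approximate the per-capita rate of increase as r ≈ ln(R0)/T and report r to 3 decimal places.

lx = nx/n0 = nx/100: 1, 0.96, 0.95, 0.94, 0.82, 0.7, 0.47, 0.1
R0 = Σ lx·mx = 0 + 2.112 + 1.33 + 1.316 + 1.23 + 0.63 + 0.188 + 0.04 = 6.846
Σ x·lx·mx = 18.198; T = 18.198/6.846 = 2.65819…
r ≈ ln(R0)/T = ln(6.846)/2.65819… = 0.72367… → 0.724

0.724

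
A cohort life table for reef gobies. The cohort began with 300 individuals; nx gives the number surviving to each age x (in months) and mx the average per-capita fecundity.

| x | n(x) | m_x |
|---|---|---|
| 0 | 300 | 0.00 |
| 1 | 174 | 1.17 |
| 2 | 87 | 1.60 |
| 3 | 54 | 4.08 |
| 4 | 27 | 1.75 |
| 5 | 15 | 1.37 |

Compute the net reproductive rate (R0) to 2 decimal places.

2.10

lx = nx/n0 = nx/300: 1, 0.58, 0.29, 0.18, 0.09, 0.05
lx·mx by age: 0, 0.6786, 0.464, 0.7344, 0.1575, 0.0685
R0 = Σ lx·mx = 2.103 → 2.10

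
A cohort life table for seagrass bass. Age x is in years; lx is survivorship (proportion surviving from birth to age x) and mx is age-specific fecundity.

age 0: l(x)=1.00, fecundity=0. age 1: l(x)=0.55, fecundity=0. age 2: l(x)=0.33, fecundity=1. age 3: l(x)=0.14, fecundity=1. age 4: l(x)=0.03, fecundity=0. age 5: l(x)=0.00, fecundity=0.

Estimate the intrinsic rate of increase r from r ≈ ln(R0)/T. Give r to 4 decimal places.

R0 = Σ lx·mx = 0 + 0 + 0.33 + 0.14 + 0 + 0 = 0.47
Σ x·lx·mx = 1.08; T = 1.08/0.47 = 2.29787…
r ≈ ln(R0)/T = ln(0.47)/2.29787… = -0.328575… → -0.3286

-0.3286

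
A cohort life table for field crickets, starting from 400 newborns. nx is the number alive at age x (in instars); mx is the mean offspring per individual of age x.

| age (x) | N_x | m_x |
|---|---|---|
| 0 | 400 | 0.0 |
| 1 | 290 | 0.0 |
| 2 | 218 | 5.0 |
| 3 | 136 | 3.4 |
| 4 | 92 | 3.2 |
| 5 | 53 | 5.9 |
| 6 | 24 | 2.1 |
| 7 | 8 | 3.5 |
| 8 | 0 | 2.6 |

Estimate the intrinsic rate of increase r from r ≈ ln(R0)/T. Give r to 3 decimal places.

0.566

lx = nx/n0 = nx/400: 1, 0.725, 0.545, 0.34, 0.23, 0.1325, 0.06, 0.02, 0
R0 = Σ lx·mx = 0 + 0 + 2.725 + 1.156 + 0.736 + 0.78175 + 0.126 + 0.07 + 0 = 5.59475
Σ x·lx·mx = 17.01675; T = 17.01675/5.59475 = 3.04156…
r ≈ ln(R0)/T = ln(5.59475)/3.04156… = 0.5661… → 0.566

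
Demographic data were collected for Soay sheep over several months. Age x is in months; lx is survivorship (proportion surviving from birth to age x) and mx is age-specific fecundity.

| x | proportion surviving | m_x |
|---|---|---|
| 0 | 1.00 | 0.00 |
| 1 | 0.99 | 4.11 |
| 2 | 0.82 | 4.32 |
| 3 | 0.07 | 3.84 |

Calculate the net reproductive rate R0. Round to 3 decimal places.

7.880

lx·mx by age: 0, 4.0689, 3.5424, 0.2688
R0 = Σ lx·mx = 7.8801 → 7.880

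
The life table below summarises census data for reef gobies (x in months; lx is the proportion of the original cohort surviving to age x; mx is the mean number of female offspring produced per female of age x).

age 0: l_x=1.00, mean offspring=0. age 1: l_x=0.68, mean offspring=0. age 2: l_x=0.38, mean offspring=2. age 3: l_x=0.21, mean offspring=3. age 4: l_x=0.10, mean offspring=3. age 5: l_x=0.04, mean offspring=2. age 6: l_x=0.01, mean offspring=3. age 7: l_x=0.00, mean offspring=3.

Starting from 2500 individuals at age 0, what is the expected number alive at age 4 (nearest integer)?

Expected survivors = N0 · l_4 = 2500 × 0.10 = 250 → 250

250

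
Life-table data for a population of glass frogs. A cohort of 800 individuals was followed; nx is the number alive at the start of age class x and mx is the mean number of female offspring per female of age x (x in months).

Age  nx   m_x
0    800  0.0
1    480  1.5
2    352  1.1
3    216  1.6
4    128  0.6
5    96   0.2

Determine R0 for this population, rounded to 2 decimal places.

lx = nx/n0 = nx/800: 1, 0.6, 0.44, 0.27, 0.16, 0.12
lx·mx by age: 0, 0.9, 0.484, 0.432, 0.096, 0.024
R0 = Σ lx·mx = 1.936 → 1.94

1.94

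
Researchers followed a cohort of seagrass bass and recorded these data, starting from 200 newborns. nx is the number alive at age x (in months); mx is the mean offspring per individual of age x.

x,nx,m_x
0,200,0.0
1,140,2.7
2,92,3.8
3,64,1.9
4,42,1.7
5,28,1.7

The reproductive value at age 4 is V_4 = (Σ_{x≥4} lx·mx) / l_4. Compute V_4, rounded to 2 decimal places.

2.83

lx = nx/n0 = nx/200: 1, 0.7, 0.46, 0.32, 0.21, 0.14
lx·mx for x ≥ 4: 0.357, 0.238 → sum = 0.595
V_4 = 0.595 / l_4 = 0.595 / 0.21 = 2.833333… → 2.83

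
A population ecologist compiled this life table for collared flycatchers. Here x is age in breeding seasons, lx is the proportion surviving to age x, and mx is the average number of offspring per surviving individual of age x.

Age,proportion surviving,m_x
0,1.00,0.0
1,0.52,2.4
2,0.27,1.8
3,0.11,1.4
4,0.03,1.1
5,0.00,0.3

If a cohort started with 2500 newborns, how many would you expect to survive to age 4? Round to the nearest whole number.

Expected survivors = N0 · l_4 = 2500 × 0.03 = 75 → 75

75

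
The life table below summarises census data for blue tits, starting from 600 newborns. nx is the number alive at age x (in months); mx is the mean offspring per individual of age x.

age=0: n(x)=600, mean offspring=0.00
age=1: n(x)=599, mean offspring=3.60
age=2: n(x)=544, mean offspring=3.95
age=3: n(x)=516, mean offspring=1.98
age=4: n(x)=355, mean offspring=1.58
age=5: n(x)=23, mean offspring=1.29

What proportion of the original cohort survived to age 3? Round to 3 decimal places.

l_3 = n_3/n_0 = 516/600 = 0.86 → 0.860

0.860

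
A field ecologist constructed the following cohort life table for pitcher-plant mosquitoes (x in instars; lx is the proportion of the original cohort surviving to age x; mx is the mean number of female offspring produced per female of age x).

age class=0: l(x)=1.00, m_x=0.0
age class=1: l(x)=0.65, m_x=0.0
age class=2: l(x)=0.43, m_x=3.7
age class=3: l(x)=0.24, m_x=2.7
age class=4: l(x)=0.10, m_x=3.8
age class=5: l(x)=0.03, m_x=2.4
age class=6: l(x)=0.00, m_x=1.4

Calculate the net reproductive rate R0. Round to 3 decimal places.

lx·mx by age: 0, 0, 1.591, 0.648, 0.38, 0.072, 0
R0 = Σ lx·mx = 2.691 → 2.691

2.691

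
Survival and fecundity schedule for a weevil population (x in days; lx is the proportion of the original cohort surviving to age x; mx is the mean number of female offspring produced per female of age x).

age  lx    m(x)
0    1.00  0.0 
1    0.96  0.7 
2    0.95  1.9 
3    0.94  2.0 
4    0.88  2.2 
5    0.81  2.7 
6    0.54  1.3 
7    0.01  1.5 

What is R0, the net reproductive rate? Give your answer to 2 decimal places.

9.20

lx·mx by age: 0, 0.672, 1.805, 1.88, 1.936, 2.187, 0.702, 0.015
R0 = Σ lx·mx = 9.197 → 9.20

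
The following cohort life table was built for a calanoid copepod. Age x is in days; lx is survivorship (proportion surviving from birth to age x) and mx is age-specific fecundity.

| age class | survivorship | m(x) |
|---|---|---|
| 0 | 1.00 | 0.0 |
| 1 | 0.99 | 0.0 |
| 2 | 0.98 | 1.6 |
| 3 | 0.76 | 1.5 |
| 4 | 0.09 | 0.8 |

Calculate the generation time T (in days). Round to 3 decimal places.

lx·mx: 0, 0, 1.568, 1.14, 0.072 → R0 = 2.78
x·lx·mx: 0, 0, 3.136, 3.42, 0.288 → Σ = 6.844
T = 6.844 / 2.78 = 2.461871… → 2.462

2.462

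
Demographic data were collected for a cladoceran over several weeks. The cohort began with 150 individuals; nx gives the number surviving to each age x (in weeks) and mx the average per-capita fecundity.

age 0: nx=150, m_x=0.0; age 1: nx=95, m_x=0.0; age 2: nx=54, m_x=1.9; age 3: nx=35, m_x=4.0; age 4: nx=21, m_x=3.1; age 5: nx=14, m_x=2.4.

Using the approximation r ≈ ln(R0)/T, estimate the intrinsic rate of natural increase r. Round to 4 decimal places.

0.2663

lx = nx/n0 = nx/150: 1, 0.63333…, 0.36, 0.23333…, 0.14, 0.09333…
R0 = Σ lx·mx = 0 + 0 + 0.684 + 0.93333… + 0.434 + 0.224… = 2.275333…
Σ x·lx·mx = 7.024…; T = 7.024…/2.275333… = 3.08702…
r ≈ ln(R0)/T = ln(2.275333…)/3.08702… = 0.266317… → 0.2663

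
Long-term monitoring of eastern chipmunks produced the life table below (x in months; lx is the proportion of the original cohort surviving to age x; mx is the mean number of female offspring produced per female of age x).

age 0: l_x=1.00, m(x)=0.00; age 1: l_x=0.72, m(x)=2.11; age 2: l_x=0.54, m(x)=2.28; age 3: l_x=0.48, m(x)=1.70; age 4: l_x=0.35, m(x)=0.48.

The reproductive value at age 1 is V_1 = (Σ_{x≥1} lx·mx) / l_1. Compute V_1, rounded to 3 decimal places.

5.187

lx·mx for x ≥ 1: 1.5192, 1.2312, 0.816, 0.168 → sum = 3.7344
V_1 = 3.7344 / l_1 = 3.7344 / 0.72 = 5.186667… → 5.187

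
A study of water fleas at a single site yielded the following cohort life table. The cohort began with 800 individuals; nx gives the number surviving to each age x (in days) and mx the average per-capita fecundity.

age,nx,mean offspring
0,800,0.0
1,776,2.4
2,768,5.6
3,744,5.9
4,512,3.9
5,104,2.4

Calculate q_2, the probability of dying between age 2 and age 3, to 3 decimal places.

lx = nx/n0 = nx/800: 1, 0.97, 0.96, 0.93, 0.64, 0.13
q_2 = (l_2 − l_3) / l_2 = (0.96 − 0.93) / 0.96
     = 0.03 / 0.96 = 0.03125 → 0.031

0.031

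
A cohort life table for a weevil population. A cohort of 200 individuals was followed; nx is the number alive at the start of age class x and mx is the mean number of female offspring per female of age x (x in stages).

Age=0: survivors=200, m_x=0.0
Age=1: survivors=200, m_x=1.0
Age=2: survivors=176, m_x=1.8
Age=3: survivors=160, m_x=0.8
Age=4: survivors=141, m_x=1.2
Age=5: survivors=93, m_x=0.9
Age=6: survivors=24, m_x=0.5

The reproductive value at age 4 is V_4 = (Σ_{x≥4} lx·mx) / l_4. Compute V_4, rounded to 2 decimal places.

1.88

lx = nx/n0 = nx/200: 1, 1, 0.88, 0.8, 0.705, 0.465, 0.12
lx·mx for x ≥ 4: 0.846, 0.4185, 0.06 → sum = 1.3245
V_4 = 1.3245 / l_4 = 1.3245 / 0.705 = 1.878723… → 1.88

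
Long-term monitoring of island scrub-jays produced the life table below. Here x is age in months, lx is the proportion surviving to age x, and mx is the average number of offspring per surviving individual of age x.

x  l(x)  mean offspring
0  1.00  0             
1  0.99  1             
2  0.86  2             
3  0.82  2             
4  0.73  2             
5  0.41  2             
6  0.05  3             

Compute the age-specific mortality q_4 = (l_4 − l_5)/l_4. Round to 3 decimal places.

0.438

q_4 = (l_4 − l_5) / l_4 = (0.73 − 0.41) / 0.73
     = 0.32 / 0.73 = 0.438356… → 0.438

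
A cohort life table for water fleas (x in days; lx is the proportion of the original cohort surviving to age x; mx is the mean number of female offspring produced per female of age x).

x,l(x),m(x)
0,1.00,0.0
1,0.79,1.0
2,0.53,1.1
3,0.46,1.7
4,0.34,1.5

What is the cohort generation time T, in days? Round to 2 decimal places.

lx·mx: 0, 0.79, 0.583, 0.782, 0.51 → R0 = 2.665
x·lx·mx: 0, 0.79, 1.166, 2.346, 2.04 → Σ = 6.342
T = 6.342 / 2.665 = 2.379737… → 2.38

2.38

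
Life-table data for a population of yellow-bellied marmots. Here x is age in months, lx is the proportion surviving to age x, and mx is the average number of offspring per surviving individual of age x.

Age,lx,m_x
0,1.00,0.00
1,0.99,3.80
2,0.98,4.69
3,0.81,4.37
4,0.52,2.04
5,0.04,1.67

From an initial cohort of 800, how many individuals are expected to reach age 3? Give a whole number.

648

Expected survivors = N0 · l_3 = 800 × 0.81 = 648 → 648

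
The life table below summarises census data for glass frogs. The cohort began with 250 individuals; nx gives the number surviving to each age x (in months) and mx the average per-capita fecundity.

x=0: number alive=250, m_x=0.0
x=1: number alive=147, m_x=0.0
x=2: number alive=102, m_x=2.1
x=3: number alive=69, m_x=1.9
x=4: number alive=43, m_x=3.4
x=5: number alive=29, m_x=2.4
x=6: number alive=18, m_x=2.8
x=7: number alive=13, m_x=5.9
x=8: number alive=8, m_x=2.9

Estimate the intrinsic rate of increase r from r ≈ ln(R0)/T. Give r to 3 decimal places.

0.268

lx = nx/n0 = nx/250: 1, 0.588, 0.408, 0.276, 0.172, 0.116, 0.072, 0.052, 0.032
R0 = Σ lx·mx = 0 + 0 + 0.8568 + 0.5244 + 0.5848 + 0.2784 + 0.2016 + 0.3068 + 0.0928 = 2.8456
Σ x·lx·mx = 11.1176; T = 11.1176/2.8456 = 3.90694…
r ≈ ln(R0)/T = ln(2.8456)/3.90694… = 0.26767… → 0.268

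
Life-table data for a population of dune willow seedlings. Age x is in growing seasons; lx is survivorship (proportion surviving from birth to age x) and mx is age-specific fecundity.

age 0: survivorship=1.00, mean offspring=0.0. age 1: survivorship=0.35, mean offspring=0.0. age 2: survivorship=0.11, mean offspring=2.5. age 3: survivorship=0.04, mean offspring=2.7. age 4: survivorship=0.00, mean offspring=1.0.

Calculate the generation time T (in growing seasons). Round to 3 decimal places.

lx·mx: 0, 0, 0.275, 0.108, 0 → R0 = 0.383
x·lx·mx: 0, 0, 0.55, 0.324, 0 → Σ = 0.874
T = 0.874 / 0.383 = 2.281984… → 2.282

2.282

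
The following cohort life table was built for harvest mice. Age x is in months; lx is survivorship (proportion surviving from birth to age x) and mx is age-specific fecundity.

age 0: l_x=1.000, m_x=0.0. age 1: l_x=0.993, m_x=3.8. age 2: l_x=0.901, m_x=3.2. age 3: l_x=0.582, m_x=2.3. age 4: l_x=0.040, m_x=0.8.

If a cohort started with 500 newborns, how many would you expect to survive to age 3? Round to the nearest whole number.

291

Expected survivors = N0 · l_3 = 500 × 0.582 = 291 → 291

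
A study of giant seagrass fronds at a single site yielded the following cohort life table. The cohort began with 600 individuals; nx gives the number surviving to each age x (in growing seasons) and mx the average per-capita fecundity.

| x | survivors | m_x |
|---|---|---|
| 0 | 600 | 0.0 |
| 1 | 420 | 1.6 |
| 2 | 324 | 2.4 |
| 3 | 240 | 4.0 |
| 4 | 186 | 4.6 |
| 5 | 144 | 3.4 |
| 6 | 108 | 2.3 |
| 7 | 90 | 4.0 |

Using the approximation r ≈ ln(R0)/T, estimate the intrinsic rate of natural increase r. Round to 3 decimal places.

0.578

lx = nx/n0 = nx/600: 1, 0.7, 0.54, 0.4, 0.31, 0.24, 0.18, 0.15
R0 = Σ lx·mx = 0 + 1.12 + 1.296 + 1.6 + 1.426 + 0.816 + 0.414 + 0.6 = 7.272
Σ x·lx·mx = 24.98; T = 24.98/7.272 = 3.43509…
r ≈ ln(R0)/T = ln(7.272)/3.43509… = 0.57758… → 0.578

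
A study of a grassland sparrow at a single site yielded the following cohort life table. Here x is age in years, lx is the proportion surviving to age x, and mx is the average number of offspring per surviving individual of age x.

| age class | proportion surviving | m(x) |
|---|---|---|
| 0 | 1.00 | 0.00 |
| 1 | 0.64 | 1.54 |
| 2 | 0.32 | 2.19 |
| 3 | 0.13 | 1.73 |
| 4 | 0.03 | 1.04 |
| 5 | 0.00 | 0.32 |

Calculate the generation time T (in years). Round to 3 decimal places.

1.641

lx·mx: 0, 0.9856, 0.7008, 0.2249, 0.0312, 0 → R0 = 1.9425
x·lx·mx: 0, 0.9856, 1.4016, 0.6747, 0.1248, 0 → Σ = 3.1867
T = 3.1867 / 1.9425 = 1.640515… → 1.641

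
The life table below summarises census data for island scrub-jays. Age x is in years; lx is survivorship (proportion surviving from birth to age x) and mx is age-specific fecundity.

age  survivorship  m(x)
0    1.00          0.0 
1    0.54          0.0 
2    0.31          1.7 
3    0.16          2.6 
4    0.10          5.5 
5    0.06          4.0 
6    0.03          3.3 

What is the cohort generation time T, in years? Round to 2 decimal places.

lx·mx: 0, 0, 0.527, 0.416, 0.55, 0.24, 0.099 → R0 = 1.832
x·lx·mx: 0, 0, 1.054, 1.248, 2.2, 1.2, 0.594 → Σ = 6.296
T = 6.296 / 1.832 = 3.436681… → 3.44

3.44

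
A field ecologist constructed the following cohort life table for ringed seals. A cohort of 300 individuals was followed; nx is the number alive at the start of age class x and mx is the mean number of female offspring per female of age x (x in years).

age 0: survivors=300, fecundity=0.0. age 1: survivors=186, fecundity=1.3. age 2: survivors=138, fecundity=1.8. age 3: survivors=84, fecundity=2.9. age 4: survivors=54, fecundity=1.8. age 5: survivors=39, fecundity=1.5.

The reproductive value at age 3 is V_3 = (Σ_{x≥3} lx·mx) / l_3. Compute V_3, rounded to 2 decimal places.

4.75

lx = nx/n0 = nx/300: 1, 0.62, 0.46, 0.28, 0.18, 0.13
lx·mx for x ≥ 3: 0.812, 0.324, 0.195 → sum = 1.331
V_3 = 1.331 / l_3 = 1.331 / 0.28 = 4.753571… → 4.75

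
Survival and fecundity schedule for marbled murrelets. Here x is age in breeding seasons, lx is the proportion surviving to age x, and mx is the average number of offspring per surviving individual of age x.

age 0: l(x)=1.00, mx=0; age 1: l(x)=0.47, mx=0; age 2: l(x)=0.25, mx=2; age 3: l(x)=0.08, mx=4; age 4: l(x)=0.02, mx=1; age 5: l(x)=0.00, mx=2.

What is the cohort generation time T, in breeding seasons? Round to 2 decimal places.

2.43

lx·mx: 0, 0, 0.5, 0.32, 0.02, 0 → R0 = 0.84
x·lx·mx: 0, 0, 1, 0.96, 0.08, 0 → Σ = 2.04
T = 2.04 / 0.84 = 2.428571… → 2.43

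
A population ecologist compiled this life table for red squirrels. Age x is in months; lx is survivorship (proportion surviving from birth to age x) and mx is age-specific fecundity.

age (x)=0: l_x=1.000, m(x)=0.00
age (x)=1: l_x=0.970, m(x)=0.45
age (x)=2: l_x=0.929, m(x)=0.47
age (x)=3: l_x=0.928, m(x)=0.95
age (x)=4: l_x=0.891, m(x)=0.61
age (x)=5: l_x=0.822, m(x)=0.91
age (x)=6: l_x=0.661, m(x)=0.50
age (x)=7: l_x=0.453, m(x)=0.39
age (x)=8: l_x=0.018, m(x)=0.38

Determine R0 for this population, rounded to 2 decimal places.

3.56

lx·mx by age: 0, 0.4365, 0.43663, 0.8816, 0.54351, 0.74802, 0.3305, 0.17667, 0.00684
R0 = Σ lx·mx = 3.56027 → 3.56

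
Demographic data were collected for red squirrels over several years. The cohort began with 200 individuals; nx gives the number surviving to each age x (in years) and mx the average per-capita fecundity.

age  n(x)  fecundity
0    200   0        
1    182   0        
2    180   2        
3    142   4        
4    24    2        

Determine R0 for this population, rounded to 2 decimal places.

4.88

lx = nx/n0 = nx/200: 1, 0.91, 0.9, 0.71, 0.12
lx·mx by age: 0, 0, 1.8, 2.84, 0.24
R0 = Σ lx·mx = 4.88 → 4.88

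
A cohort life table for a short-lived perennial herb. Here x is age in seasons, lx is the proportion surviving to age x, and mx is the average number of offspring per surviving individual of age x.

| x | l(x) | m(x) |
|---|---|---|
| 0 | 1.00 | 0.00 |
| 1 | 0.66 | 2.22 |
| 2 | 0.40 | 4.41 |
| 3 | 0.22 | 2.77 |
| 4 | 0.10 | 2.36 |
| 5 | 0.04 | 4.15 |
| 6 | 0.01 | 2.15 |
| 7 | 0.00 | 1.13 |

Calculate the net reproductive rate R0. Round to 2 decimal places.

4.26

lx·mx by age: 0, 1.4652, 1.764, 0.6094, 0.236, 0.166, 0.0215, 0
R0 = Σ lx·mx = 4.2621 → 4.26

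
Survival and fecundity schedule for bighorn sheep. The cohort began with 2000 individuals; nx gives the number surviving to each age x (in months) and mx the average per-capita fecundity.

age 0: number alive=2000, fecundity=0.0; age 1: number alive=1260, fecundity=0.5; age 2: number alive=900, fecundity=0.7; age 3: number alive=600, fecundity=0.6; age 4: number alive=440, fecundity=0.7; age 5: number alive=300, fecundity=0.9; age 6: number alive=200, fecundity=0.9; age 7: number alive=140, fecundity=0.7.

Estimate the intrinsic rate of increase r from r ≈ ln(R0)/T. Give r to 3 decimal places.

lx = nx/n0 = nx/2000: 1, 0.63, 0.45, 0.3, 0.22, 0.15, 0.1, 0.07
R0 = Σ lx·mx = 0 + 0.315 + 0.315 + 0.18 + 0.154 + 0.135 + 0.09 + 0.049 = 1.238
Σ x·lx·mx = 3.659; T = 3.659/1.238 = 2.95557…
r ≈ ln(R0)/T = ln(1.238)/2.95557… = 0.07224… → 0.072

0.072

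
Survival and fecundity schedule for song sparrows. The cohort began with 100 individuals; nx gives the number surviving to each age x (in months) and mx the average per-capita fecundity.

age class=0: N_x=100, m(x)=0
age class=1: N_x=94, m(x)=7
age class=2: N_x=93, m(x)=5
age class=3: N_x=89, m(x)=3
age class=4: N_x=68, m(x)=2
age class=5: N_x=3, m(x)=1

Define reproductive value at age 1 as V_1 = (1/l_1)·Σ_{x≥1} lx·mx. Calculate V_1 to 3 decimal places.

lx = nx/n0 = nx/100: 1, 0.94, 0.93, 0.89, 0.68, 0.03
lx·mx for x ≥ 1: 6.58, 4.65, 2.67, 1.36, 0.03 → sum = 15.29
V_1 = 15.29 / l_1 = 15.29 / 0.94 = 16.265957… → 16.266

16.266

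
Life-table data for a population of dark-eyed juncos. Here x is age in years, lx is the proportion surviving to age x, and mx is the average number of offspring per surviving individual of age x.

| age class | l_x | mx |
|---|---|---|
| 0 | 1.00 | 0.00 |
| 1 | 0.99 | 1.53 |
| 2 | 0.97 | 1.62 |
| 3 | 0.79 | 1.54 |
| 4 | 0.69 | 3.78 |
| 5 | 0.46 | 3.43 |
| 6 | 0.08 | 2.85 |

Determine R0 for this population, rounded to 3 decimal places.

lx·mx by age: 0, 1.5147, 1.5714, 1.2166, 2.6082, 1.5778, 0.228
R0 = Σ lx·mx = 8.7167 → 8.717

8.717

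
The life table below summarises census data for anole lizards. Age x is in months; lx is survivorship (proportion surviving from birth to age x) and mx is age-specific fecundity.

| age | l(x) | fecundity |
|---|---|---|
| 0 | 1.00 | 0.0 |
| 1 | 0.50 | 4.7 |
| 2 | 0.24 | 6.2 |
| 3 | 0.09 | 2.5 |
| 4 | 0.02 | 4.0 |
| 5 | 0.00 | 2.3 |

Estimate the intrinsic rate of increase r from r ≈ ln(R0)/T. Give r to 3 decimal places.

0.932

R0 = Σ lx·mx = 0 + 2.35 + 1.488 + 0.225 + 0.08 + 0 = 4.143
Σ x·lx·mx = 6.321; T = 6.321/4.143 = 1.52571…
r ≈ ln(R0)/T = ln(4.143)/1.52571… = 0.93165… → 0.932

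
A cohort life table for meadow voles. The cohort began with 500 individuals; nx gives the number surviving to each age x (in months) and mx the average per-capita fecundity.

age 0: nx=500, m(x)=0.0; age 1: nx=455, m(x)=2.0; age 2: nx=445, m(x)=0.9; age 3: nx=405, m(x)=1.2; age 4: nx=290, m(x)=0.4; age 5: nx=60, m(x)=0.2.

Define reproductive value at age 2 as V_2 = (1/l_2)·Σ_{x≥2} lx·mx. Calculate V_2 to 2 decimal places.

2.28

lx = nx/n0 = nx/500: 1, 0.91, 0.89, 0.81, 0.58, 0.12
lx·mx for x ≥ 2: 0.801, 0.972, 0.232, 0.024 → sum = 2.029
V_2 = 2.029 / l_2 = 2.029 / 0.89 = 2.279775… → 2.28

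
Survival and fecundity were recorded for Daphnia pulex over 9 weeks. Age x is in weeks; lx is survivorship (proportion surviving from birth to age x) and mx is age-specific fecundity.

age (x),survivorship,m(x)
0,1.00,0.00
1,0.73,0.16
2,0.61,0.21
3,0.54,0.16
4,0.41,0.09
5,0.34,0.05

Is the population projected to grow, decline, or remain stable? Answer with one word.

R0 = Σ lx·mx = 0 + 0.1168 + 0.1281 + 0.0864 + 0.0369 + 0.017 = 0.3852
R0 < 1, so the population is declining.

declining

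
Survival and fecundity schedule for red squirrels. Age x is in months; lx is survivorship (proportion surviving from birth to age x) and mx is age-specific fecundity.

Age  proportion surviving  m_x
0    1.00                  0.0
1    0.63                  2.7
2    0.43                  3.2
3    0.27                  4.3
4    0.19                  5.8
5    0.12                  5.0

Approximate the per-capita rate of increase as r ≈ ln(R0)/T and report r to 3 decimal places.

R0 = Σ lx·mx = 0 + 1.701 + 1.376 + 1.161 + 1.102 + 0.6 = 5.94
Σ x·lx·mx = 15.344; T = 15.344/5.94 = 2.58316…
r ≈ ln(R0)/T = ln(5.94)/2.58316… = 0.68974… → 0.690

0.690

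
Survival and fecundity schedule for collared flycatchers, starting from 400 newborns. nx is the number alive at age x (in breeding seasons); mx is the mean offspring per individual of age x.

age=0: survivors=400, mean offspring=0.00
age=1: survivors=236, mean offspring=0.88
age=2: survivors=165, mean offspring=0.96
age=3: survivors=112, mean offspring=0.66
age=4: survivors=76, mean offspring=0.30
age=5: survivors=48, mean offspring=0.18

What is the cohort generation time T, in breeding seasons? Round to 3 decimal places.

1.868

lx = nx/n0 = nx/400: 1, 0.59, 0.4125, 0.28, 0.19, 0.12
lx·mx: 0, 0.5192, 0.396, 0.1848, 0.057, 0.0216 → R0 = 1.1786
x·lx·mx: 0, 0.5192, 0.792, 0.5544, 0.228, 0.108 → Σ = 2.2016
T = 2.2016 / 1.1786 = 1.867979… → 1.868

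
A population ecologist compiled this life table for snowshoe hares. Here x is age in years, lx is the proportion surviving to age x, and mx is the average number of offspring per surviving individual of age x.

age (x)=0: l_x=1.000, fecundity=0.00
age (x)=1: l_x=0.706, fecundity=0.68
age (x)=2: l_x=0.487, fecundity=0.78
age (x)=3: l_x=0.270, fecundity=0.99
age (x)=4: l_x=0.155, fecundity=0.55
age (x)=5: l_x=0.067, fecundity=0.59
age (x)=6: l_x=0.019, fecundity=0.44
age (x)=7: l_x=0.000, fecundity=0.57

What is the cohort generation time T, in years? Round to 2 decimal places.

2.09

lx·mx: 0, 0.48008, 0.37986, 0.2673, 0.08525, 0.03953, 0.00836, 0 → R0 = 1.26038
x·lx·mx: 0, 0.48008, 0.75972, 0.8019, 0.341, 0.19765, 0.05016, 0 → Σ = 2.63051
T = 2.63051 / 1.26038 = 2.087077… → 2.09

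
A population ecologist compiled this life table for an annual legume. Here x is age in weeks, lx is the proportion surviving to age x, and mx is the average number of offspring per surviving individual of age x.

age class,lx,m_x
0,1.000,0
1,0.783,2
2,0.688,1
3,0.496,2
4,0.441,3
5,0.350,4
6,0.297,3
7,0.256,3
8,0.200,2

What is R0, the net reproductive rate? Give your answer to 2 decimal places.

8.03

lx·mx by age: 0, 1.566, 0.688, 0.992, 1.323, 1.4, 0.891, 0.768, 0.4
R0 = Σ lx·mx = 8.028 → 8.03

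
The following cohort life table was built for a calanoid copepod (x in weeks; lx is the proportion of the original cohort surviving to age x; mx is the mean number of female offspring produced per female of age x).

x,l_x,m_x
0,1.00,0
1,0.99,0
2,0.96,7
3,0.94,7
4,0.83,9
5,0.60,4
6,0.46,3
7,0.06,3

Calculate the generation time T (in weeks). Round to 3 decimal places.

3.421

lx·mx: 0, 0, 6.72, 6.58, 7.47, 2.4, 1.38, 0.18 → R0 = 24.73
x·lx·mx: 0, 0, 13.44, 19.74, 29.88, 12, 8.28, 1.26 → Σ = 84.6
T = 84.6 / 24.73 = 3.420946… → 3.421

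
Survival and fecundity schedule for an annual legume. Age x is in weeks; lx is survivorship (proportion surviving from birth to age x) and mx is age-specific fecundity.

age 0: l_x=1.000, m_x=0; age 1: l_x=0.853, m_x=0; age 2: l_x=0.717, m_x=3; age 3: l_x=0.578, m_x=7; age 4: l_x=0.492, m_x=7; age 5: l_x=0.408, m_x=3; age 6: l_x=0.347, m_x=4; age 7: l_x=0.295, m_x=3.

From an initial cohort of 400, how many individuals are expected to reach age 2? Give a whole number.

287

Expected survivors = N0 · l_2 = 400 × 0.717 = 286.8 → 287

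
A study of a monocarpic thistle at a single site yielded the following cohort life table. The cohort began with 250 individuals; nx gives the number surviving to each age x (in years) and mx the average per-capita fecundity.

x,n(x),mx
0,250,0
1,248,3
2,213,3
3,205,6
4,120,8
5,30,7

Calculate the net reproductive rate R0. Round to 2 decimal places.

15.13

lx = nx/n0 = nx/250: 1, 0.992, 0.852, 0.82, 0.48, 0.12
lx·mx by age: 0, 2.976, 2.556, 4.92, 3.84, 0.84
R0 = Σ lx·mx = 15.132 → 15.13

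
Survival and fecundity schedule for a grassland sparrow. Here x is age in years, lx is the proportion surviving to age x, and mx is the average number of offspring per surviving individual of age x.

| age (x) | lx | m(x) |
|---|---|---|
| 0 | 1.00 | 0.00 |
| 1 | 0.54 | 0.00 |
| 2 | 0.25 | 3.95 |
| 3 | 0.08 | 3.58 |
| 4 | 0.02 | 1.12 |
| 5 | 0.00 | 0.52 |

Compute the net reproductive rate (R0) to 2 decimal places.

lx·mx by age: 0, 0, 0.9875, 0.2864, 0.0224, 0
R0 = Σ lx·mx = 1.2963 → 1.30

1.30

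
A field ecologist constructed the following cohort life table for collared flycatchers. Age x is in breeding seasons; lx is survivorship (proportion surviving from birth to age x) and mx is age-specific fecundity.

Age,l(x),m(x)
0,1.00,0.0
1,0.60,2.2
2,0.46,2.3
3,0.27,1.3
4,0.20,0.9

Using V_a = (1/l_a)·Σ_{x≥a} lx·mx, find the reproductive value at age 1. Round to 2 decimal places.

4.85

lx·mx for x ≥ 1: 1.32, 1.058, 0.351, 0.18 → sum = 2.909
V_1 = 2.909 / l_1 = 2.909 / 0.6 = 4.848333… → 4.85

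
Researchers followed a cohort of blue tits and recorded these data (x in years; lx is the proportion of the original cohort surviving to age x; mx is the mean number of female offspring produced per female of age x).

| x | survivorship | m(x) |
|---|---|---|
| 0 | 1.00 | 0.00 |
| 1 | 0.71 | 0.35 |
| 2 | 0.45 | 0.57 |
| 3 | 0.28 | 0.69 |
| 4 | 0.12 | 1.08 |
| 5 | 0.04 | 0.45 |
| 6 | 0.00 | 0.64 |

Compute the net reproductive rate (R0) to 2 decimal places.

lx·mx by age: 0, 0.2485, 0.2565, 0.1932, 0.1296, 0.018, 0
R0 = Σ lx·mx = 0.8458 → 0.85

0.85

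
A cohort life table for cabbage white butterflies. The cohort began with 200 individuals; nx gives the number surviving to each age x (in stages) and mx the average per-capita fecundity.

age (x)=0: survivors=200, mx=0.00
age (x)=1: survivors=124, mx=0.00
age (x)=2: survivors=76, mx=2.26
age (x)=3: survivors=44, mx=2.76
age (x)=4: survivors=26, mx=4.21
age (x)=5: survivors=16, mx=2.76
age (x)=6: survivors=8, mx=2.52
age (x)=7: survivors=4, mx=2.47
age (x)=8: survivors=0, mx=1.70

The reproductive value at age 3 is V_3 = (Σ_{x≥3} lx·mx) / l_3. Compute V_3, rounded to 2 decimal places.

6.93

lx = nx/n0 = nx/200: 1, 0.62, 0.38, 0.22, 0.13, 0.08, 0.04, 0.02, 0
lx·mx for x ≥ 3: 0.6072, 0.5473, 0.2208, 0.1008, 0.0494, 0 → sum = 1.5255
V_3 = 1.5255 / l_3 = 1.5255 / 0.22 = 6.934091… → 6.93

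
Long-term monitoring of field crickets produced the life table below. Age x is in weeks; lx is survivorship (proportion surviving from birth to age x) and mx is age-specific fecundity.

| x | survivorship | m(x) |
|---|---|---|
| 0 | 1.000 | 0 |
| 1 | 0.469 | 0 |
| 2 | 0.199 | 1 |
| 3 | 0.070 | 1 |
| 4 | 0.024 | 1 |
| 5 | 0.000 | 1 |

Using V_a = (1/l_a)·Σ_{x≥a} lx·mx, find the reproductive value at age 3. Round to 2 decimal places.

lx·mx for x ≥ 3: 0.07, 0.024, 0 → sum = 0.094
V_3 = 0.094 / l_3 = 0.094 / 0.07 = 1.342857… → 1.34

1.34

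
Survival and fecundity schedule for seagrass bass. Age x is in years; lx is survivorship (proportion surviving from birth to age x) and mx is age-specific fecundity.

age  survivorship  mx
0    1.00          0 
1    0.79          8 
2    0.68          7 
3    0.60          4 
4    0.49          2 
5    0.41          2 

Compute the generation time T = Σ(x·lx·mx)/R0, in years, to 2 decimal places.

lx·mx: 0, 6.32, 4.76, 2.4, 0.98, 0.82 → R0 = 15.28
x·lx·mx: 0, 6.32, 9.52, 7.2, 3.92, 4.1 → Σ = 31.06
T = 31.06 / 15.28 = 2.032723… → 2.03

2.03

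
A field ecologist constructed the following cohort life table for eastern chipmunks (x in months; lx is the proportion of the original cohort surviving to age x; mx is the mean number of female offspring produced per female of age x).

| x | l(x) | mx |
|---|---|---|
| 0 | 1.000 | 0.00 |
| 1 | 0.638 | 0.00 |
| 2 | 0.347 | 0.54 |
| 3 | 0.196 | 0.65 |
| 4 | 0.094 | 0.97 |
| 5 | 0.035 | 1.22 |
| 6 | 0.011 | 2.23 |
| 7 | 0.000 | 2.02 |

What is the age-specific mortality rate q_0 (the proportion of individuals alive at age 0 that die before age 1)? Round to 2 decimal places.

q_0 = (l_0 − l_1) / l_0 = (1 − 0.638) / 1
     = 0.362 / 1 = 0.362 → 0.36

0.36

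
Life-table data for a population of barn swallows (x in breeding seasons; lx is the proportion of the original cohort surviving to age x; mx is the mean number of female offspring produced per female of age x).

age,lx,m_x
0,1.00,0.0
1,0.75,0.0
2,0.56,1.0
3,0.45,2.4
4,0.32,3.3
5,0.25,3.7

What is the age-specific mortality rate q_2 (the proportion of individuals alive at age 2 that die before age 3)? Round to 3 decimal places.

0.196

q_2 = (l_2 − l_3) / l_2 = (0.56 − 0.45) / 0.56
     = 0.11 / 0.56 = 0.196429… → 0.196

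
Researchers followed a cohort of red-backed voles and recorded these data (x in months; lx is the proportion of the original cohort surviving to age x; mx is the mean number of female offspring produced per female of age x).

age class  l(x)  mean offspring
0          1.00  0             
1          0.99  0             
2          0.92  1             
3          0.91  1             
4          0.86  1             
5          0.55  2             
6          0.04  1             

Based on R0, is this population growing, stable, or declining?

R0 = Σ lx·mx = 0 + 0 + 0.92 + 0.91 + 0.86 + 1.1 + 0.04 = 3.83
R0 > 1, so the population is growing.

growing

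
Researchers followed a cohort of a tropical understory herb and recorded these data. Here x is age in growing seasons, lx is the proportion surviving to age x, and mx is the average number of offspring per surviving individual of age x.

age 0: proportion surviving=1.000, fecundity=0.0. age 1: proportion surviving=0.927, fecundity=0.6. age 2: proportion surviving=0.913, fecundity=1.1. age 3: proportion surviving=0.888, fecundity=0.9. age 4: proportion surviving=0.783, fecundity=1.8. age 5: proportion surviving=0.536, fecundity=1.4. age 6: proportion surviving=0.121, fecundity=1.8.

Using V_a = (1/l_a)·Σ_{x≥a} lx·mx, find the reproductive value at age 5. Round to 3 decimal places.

1.806

lx·mx for x ≥ 5: 0.7504, 0.2178 → sum = 0.9682
V_5 = 0.9682 / l_5 = 0.9682 / 0.536 = 1.806343… → 1.806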